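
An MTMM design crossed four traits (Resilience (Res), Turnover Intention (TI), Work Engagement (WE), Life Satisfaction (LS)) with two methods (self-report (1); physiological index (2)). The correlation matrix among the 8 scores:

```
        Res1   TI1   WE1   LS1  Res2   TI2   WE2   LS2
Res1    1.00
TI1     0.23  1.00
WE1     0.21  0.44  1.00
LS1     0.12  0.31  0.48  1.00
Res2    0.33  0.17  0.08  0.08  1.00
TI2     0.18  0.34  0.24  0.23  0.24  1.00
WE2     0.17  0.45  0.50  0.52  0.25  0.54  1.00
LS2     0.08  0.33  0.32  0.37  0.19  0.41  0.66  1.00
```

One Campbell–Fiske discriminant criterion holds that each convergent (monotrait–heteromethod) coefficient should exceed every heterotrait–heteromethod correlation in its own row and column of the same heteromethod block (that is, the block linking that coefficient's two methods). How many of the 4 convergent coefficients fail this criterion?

Checking each validity diagonal entry against its comparison values:
Res (methods 1·2): 0.33 vs {0.18, 0.17, 0.17, 0.08, 0.08, 0.08} → pass.
TI (methods 1·2): 0.34 vs {0.17, 0.18, 0.45, 0.24, 0.33, 0.23} → fail.
WE (methods 1·2): 0.50 vs {0.08, 0.17, 0.24, 0.45, 0.32, 0.52} → fail.
LS (methods 1·2): 0.37 vs {0.08, 0.08, 0.23, 0.33, 0.52, 0.32} → fail.
3 of 4 fail.

3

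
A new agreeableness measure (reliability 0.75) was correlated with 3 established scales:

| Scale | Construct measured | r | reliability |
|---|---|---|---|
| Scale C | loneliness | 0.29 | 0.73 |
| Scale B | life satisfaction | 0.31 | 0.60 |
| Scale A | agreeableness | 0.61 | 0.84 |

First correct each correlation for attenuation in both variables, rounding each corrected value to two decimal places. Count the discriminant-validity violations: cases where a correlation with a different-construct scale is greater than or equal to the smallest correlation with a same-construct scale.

0

Disattenuated r (r / √(r_scale · r_new)):
  Scale C (disc): 0.29 / √(0.73·0.75) = 0.39
  Scale B (disc): 0.31 / √(0.60·0.75) = 0.46
  Scale A (conv): 0.61 / √(0.84·0.75) = 0.77
Smallest convergent = 0.77. Discriminant values: 0.39, 0.46; count ≥ 0.77 → 0.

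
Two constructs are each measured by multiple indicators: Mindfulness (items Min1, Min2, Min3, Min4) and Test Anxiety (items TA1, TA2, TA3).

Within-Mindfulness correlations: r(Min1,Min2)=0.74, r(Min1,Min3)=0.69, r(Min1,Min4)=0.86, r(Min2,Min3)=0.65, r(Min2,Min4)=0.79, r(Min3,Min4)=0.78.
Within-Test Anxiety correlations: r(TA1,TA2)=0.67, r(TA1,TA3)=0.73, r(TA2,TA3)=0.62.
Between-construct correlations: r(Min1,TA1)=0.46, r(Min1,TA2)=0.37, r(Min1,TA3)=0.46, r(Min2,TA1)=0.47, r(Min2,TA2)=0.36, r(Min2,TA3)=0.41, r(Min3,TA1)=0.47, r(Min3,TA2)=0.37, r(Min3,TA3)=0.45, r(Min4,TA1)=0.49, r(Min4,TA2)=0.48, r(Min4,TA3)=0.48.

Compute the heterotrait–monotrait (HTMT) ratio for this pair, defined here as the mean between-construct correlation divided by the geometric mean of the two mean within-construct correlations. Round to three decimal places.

Mean between = 5.27/12 = 0.4392.
Mean within-Min = 4.51/6 = 0.7517; mean within-TA = 2.02/3 = 0.6733.
Geometric mean = √(0.7517 × 0.6733) = 0.7114.
HTMT = 0.4392 / 0.7114 = 0.617.

0.617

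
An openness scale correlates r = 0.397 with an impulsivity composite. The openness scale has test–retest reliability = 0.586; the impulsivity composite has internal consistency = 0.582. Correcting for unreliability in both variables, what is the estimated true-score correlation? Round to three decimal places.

0.680

r_true = r_obs / √(r_xx · r_yy) = 0.397 / √(0.586 × 0.582) = 0.397 / √0.341052 = 0.397 / 0.5840 ≈ 0.680.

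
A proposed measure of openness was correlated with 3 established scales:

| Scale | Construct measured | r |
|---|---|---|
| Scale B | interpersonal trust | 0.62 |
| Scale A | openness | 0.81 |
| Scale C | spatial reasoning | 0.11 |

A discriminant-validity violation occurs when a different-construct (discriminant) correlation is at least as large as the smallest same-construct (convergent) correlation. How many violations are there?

Convergent (same construct = openness): Scale A.
Smallest convergent = 0.81. Discriminant values: 0.62, 0.11; count ≥ 0.81 → 0.

0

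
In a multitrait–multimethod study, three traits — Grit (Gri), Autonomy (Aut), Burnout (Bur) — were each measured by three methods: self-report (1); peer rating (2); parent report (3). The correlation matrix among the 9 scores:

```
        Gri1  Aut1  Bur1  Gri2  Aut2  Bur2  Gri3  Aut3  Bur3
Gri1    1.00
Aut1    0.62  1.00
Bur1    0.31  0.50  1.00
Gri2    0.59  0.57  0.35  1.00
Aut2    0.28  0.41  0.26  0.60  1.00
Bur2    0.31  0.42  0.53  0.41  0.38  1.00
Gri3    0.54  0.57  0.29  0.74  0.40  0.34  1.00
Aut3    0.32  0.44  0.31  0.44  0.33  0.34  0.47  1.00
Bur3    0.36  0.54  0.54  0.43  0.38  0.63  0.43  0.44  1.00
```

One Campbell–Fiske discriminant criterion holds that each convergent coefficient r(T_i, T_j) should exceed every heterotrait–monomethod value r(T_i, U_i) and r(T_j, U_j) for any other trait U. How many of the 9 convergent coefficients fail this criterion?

Convergent coefficients and their comparison sets:
Gri (methods 1·2): 0.59 vs {0.62, 0.60, 0.31, 0.41} → fail.
Gri (methods 1·3): 0.54 vs {0.62, 0.47, 0.31, 0.43} → fail.
Gri (methods 2·3): 0.74 vs {0.60, 0.47, 0.41, 0.43} → pass.
Aut (methods 1·2): 0.41 vs {0.62, 0.60, 0.50, 0.38} → fail.
Aut (methods 1·3): 0.44 vs {0.62, 0.47, 0.50, 0.44} → fail.
Aut (methods 2·3): 0.33 vs {0.60, 0.47, 0.38, 0.44} → fail.
Bur (methods 1·2): 0.53 vs {0.31, 0.41, 0.50, 0.38} → pass.
Bur (methods 1·3): 0.54 vs {0.31, 0.43, 0.50, 0.44} → pass.
Bur (methods 2·3): 0.63 vs {0.41, 0.43, 0.38, 0.44} → pass.
5 of 9 fail.

5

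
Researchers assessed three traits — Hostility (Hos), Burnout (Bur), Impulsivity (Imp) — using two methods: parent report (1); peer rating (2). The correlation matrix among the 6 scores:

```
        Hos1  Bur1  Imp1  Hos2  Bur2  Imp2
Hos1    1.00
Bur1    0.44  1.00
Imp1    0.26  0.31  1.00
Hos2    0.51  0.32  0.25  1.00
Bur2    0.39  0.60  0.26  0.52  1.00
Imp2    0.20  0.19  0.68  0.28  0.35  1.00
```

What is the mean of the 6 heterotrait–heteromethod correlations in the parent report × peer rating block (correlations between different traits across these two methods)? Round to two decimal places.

HTHM values (method 1 × method 2): 0.39, 0.20, 0.32, 0.19, 0.25, 0.26; mean = 1.61/6 = 0.27.

0.27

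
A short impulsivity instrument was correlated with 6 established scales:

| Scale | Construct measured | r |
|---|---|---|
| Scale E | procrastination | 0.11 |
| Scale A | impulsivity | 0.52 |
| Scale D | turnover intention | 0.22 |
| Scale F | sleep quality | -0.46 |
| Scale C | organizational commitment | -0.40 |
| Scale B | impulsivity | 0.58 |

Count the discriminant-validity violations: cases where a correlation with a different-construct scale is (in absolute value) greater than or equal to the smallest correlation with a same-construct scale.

0

Convergent (same construct = impulsivity): Scale A, Scale B.
Smallest convergent = 0.52. Discriminant |r|: 0.11, 0.22, 0.46, 0.40; count ≥ 0.52 → 0.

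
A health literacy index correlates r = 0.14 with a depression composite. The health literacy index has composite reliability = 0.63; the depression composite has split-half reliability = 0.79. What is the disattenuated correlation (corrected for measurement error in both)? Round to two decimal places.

r_true = r_obs / √(r_xx · r_yy) = 0.14 / √(0.63 × 0.79) = 0.14 / √0.4977 = 0.14 / 0.7055 ≈ 0.20.

0.20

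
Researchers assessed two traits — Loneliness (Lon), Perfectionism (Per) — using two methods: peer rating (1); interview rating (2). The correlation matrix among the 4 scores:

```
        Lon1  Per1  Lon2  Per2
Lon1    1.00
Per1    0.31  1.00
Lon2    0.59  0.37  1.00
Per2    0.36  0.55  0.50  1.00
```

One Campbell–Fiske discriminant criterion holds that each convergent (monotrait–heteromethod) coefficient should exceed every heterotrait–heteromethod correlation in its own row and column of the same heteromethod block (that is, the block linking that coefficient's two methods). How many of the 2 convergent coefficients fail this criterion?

0

Convergent coefficients and their comparison sets:
Lon (methods 1·2): 0.59 vs {0.36, 0.37} → pass.
Per (methods 1·2): 0.55 vs {0.37, 0.36} → pass.
0 of 2 fail.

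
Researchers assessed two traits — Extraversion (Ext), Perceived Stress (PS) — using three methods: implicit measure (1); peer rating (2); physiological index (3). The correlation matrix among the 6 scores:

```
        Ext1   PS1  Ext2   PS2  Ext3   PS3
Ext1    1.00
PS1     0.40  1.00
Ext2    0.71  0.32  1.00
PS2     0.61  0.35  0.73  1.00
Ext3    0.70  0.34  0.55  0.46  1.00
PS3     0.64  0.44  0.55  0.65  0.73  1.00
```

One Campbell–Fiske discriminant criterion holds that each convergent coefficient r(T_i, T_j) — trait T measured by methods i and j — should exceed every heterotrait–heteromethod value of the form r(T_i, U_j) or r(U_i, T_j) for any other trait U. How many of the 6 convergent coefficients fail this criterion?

3

Convergent coefficients and their comparison sets:
Ext (methods 1·2): 0.71 vs {0.61, 0.32} → pass.
Ext (methods 1·3): 0.70 vs {0.64, 0.34} → pass.
Ext (methods 2·3): 0.55 vs {0.55, 0.46} → fail.
PS (methods 1·2): 0.35 vs {0.32, 0.61} → fail.
PS (methods 1·3): 0.44 vs {0.34, 0.64} → fail.
PS (methods 2·3): 0.65 vs {0.46, 0.55} → pass.
3 of 6 fail.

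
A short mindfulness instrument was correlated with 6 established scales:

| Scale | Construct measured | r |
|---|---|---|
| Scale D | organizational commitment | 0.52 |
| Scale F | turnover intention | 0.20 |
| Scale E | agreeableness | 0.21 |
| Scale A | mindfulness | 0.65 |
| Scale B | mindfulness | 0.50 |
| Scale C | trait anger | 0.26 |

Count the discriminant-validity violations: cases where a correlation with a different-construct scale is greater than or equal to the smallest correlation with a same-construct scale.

Convergent (same construct = mindfulness): Scale A, Scale B.
Smallest convergent = 0.50. Discriminant values: 0.52, 0.20, 0.21, 0.26; count ≥ 0.50 → 1.

1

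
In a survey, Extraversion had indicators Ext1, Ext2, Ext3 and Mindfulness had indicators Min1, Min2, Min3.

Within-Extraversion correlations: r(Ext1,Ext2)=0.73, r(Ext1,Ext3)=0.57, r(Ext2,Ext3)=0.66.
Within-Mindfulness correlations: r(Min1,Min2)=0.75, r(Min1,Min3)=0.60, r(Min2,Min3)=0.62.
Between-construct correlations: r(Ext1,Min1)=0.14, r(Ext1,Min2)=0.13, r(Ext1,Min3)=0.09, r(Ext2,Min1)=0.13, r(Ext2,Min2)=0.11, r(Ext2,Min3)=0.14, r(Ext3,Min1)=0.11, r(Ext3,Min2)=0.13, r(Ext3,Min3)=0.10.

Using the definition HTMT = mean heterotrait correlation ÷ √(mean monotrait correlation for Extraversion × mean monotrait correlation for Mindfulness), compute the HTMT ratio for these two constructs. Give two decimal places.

Mean between = 1.08/9 = 0.1200.
Mean within-Ext = 1.96/3 = 0.6533; mean within-Min = 1.97/3 = 0.6567.
Geometric mean = √(0.6533 × 0.6567) = 0.6550.
HTMT = 0.1200 / 0.6550 = 0.18.

0.18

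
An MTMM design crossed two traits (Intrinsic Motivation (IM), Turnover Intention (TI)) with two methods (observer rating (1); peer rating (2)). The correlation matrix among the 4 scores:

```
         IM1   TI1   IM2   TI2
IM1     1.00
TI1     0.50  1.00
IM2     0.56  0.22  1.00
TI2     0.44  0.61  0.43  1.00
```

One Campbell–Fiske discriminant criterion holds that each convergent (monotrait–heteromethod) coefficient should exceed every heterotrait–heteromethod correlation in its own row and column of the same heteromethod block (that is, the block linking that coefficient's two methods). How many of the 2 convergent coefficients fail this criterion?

Checking each validity diagonal entry against its comparison values:
IM (methods 1·2): 0.56 vs {0.44, 0.22} → pass.
TI (methods 1·2): 0.61 vs {0.22, 0.44} → pass.
0 of 2 fail.

0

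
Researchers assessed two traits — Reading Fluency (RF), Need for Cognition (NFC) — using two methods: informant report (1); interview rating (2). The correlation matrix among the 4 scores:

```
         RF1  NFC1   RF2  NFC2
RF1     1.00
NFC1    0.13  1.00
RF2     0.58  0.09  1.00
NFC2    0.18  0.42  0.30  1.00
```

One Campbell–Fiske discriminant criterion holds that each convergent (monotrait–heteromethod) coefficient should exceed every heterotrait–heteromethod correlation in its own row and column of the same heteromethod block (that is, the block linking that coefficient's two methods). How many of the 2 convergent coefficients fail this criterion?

Checking each validity diagonal entry against its comparison values:
RF (methods 1·2): 0.58 vs {0.18, 0.09} → pass.
NFC (methods 1·2): 0.42 vs {0.09, 0.18} → pass.
0 of 2 fail.

0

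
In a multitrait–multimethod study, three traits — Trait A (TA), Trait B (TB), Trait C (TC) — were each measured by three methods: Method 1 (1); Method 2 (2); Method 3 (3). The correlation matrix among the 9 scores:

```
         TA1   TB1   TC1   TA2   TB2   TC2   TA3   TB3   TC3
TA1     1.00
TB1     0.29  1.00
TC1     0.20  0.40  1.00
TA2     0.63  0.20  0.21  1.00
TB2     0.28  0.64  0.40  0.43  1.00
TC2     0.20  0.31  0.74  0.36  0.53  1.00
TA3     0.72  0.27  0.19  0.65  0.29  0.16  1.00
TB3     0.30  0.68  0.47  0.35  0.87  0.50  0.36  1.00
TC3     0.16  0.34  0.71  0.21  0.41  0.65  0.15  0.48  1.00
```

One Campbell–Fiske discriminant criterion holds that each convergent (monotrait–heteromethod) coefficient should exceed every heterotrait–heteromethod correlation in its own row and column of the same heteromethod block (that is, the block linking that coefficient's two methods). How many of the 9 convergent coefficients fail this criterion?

Convergent coefficients and their comparison sets:
TA (methods 1·2): 0.63 vs {0.28, 0.20, 0.20, 0.21} → pass.
TA (methods 1·3): 0.72 vs {0.30, 0.27, 0.16, 0.19} → pass.
TA (methods 2·3): 0.65 vs {0.35, 0.29, 0.21, 0.16} → pass.
TB (methods 1·2): 0.64 vs {0.20, 0.28, 0.31, 0.40} → pass.
TB (methods 1·3): 0.68 vs {0.27, 0.30, 0.34, 0.47} → pass.
TB (methods 2·3): 0.87 vs {0.29, 0.35, 0.41, 0.50} → pass.
TC (methods 1·2): 0.74 vs {0.21, 0.20, 0.40, 0.31} → pass.
TC (methods 1·3): 0.71 vs {0.19, 0.16, 0.47, 0.34} → pass.
TC (methods 2·3): 0.65 vs {0.16, 0.21, 0.50, 0.41} → pass.
0 of 9 fail.

0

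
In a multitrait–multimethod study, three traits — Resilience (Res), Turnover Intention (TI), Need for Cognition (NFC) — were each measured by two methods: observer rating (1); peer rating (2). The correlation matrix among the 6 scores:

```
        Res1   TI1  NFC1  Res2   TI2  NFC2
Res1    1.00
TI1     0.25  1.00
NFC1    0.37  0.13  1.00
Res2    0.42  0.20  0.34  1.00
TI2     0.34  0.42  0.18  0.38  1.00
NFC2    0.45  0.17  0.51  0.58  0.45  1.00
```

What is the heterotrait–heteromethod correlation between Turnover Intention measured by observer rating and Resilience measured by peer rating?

0.20

Different traits and methods: r(TI1, Res2) = 0.20.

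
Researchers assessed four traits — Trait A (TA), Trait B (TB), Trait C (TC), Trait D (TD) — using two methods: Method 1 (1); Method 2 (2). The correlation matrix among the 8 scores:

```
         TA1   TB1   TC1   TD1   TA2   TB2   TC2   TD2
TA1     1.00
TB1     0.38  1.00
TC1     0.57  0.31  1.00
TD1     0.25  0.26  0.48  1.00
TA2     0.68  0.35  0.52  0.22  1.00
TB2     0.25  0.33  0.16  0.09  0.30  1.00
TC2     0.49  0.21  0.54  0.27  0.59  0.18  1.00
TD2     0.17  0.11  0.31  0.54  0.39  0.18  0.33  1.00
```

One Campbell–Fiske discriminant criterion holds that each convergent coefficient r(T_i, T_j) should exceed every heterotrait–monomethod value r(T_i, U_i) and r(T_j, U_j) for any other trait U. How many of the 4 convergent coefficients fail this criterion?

Convergent coefficients and their comparison sets:
TA (methods 1·2): 0.68 vs {0.38, 0.30, 0.57, 0.59, 0.25, 0.39} → pass.
TB (methods 1·2): 0.33 vs {0.38, 0.30, 0.31, 0.18, 0.26, 0.18} → fail.
TC (methods 1·2): 0.54 vs {0.57, 0.59, 0.31, 0.18, 0.48, 0.33} → fail.
TD (methods 1·2): 0.54 vs {0.25, 0.39, 0.26, 0.18, 0.48, 0.33} → pass.
2 of 4 fail.

2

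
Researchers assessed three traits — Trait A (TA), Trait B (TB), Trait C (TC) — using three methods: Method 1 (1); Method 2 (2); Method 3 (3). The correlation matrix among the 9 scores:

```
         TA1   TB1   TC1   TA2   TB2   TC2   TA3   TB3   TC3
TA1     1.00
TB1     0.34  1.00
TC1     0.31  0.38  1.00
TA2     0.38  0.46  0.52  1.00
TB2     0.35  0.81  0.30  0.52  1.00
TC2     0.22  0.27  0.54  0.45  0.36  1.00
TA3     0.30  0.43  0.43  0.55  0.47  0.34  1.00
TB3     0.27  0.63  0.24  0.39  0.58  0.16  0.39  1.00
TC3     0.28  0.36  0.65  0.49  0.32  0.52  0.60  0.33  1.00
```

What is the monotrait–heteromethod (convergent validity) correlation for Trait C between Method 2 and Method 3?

0.52

Same trait (TC), different methods: r(TC2, TC3) = 0.52.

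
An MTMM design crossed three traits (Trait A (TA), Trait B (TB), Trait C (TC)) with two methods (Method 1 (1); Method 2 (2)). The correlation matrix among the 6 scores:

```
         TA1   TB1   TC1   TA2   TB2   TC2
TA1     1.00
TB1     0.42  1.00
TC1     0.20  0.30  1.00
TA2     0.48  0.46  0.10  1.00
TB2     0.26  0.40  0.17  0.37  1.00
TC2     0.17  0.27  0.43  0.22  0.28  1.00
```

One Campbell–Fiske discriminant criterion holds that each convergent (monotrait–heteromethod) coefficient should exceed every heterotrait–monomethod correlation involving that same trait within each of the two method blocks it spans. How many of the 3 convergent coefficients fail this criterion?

Each convergent coefficient versus the relevant comparison correlations:
TA (methods 1·2): 0.48 vs {0.42, 0.37, 0.20, 0.22} → pass.
TB (methods 1·2): 0.40 vs {0.42, 0.37, 0.30, 0.28} → fail.
TC (methods 1·2): 0.43 vs {0.20, 0.22, 0.30, 0.28} → pass.
1 of 3 fail.

1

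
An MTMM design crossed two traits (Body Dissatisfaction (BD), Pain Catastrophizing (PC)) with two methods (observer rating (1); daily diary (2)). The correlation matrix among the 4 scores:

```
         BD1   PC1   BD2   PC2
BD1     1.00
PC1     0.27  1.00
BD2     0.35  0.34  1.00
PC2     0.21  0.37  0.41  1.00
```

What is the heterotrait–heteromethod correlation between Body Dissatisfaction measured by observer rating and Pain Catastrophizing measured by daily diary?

0.21

Different traits and methods: r(BD1, PC2) = 0.21.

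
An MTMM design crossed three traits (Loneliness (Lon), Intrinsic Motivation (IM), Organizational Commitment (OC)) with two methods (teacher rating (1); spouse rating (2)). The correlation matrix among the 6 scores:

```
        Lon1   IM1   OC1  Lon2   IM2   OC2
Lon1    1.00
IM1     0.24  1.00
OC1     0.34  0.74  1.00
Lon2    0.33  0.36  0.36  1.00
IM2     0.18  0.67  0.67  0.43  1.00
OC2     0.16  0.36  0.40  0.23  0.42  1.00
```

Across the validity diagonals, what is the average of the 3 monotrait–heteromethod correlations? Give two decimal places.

0.47

Convergent values: 0.33, 0.67, 0.40; mean = 1.40/3 = 0.47.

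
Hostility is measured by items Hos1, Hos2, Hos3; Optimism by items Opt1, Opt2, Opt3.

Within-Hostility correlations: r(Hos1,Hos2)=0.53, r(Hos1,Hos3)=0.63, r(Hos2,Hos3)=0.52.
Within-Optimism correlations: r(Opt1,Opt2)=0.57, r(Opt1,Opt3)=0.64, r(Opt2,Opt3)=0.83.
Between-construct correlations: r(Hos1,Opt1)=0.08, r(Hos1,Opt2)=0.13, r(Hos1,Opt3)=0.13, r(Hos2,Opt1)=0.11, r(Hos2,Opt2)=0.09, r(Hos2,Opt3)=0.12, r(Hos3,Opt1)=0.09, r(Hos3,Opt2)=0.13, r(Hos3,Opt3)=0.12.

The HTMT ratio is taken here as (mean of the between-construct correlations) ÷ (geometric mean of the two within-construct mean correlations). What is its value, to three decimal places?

0.180

Between-construct mean = 1.00/9 = 0.1111.
Mean within-Hos = 1.68/3 = 0.5600; mean within-Opt = 2.04/3 = 0.6800.
Geometric mean = √(0.5600 × 0.6800) = 0.6171.
HTMT = 0.1111 / 0.6171 = 0.180.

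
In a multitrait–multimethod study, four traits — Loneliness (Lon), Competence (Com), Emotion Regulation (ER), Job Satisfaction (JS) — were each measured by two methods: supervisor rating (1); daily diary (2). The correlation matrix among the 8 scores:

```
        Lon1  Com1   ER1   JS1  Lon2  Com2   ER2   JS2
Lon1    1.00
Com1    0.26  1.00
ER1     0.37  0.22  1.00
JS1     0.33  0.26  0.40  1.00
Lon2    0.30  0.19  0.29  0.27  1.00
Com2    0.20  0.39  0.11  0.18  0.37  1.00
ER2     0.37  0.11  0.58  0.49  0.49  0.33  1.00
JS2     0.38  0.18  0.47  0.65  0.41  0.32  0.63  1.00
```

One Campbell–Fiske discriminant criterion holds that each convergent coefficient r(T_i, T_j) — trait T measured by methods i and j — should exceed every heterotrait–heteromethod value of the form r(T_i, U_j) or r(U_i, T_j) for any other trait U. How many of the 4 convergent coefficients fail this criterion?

1

Convergent coefficients and their comparison sets:
Lon (methods 1·2): 0.30 vs {0.20, 0.19, 0.37, 0.29, 0.38, 0.27} → fail.
Com (methods 1·2): 0.39 vs {0.19, 0.20, 0.11, 0.11, 0.18, 0.18} → pass.
ER (methods 1·2): 0.58 vs {0.29, 0.37, 0.11, 0.11, 0.47, 0.49} → pass.
JS (methods 1·2): 0.65 vs {0.27, 0.38, 0.18, 0.18, 0.49, 0.47} → pass.
1 of 4 fail.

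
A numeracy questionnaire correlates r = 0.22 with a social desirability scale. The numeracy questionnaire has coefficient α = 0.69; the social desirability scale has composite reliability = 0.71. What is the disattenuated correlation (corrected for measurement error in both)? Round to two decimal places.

r_true = r_obs / √(r_xx · r_yy) = 0.22 / √(0.69 × 0.71) = 0.22 / √0.4899 = 0.22 / 0.6999 ≈ 0.31.

0.31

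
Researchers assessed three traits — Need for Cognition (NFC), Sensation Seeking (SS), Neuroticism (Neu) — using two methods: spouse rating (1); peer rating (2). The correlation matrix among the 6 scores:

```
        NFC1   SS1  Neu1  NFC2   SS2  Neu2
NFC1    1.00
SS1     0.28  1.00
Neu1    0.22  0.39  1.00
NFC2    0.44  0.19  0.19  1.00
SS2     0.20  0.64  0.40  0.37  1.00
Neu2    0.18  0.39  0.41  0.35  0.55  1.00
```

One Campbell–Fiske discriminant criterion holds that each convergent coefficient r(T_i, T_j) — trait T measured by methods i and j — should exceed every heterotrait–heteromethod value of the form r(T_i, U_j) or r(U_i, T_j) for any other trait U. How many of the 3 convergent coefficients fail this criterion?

Checking each validity diagonal entry against its comparison values:
NFC (methods 1·2): 0.44 vs {0.20, 0.19, 0.18, 0.19} → pass.
SS (methods 1·2): 0.64 vs {0.19, 0.20, 0.39, 0.40} → pass.
Neu (methods 1·2): 0.41 vs {0.19, 0.18, 0.40, 0.39} → pass.
0 of 3 fail.

0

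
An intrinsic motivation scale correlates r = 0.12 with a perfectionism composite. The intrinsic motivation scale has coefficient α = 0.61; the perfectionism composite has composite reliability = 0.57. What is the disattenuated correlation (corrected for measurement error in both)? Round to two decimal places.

0.20

r_true = r_obs / √(r_xx · r_yy) = 0.12 / √(0.61 × 0.57) = 0.12 / √0.3477 = 0.12 / 0.5897 ≈ 0.20.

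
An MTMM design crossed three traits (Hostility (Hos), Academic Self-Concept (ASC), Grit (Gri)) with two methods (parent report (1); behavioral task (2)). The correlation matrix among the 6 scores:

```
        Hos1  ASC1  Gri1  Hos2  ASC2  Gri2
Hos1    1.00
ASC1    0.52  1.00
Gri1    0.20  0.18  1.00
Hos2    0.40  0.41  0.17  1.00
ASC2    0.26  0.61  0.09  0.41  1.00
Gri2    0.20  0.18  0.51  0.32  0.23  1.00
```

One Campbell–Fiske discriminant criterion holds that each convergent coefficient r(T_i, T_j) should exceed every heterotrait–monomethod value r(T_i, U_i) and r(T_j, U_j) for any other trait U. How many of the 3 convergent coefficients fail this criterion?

1

Checking each validity diagonal entry against its comparison values:
Hos (methods 1·2): 0.40 vs {0.52, 0.41, 0.20, 0.32} → fail.
ASC (methods 1·2): 0.61 vs {0.52, 0.41, 0.18, 0.23} → pass.
Gri (methods 1·2): 0.51 vs {0.20, 0.32, 0.18, 0.23} → pass.
1 of 3 fail.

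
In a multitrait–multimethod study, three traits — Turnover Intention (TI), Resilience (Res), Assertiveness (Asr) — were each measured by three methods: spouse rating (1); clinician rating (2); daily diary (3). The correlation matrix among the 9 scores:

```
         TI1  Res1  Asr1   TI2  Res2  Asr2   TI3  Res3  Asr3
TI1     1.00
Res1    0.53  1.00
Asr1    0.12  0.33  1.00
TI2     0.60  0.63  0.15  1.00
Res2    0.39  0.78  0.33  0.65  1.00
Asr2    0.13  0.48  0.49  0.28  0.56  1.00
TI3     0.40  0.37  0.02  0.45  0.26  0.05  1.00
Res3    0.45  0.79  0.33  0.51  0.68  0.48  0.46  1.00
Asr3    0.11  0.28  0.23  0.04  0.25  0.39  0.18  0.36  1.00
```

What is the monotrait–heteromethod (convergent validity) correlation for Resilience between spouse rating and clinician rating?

Same trait (Res), different methods: r(Res1, Res2) = 0.78.

0.78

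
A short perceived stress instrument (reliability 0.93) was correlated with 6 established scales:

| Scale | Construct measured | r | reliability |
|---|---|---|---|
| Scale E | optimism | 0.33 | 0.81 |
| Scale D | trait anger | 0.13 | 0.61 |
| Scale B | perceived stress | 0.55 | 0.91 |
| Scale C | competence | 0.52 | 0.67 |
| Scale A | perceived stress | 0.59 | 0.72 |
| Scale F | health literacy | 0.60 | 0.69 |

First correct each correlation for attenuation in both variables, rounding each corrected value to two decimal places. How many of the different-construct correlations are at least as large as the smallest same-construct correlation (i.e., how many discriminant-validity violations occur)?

Disattenuated r (r / √(r_scale · r_new)):
  Scale E (disc): 0.33 / √(0.81·0.93) = 0.38
  Scale D (disc): 0.13 / √(0.61·0.93) = 0.17
  Scale B (conv): 0.55 / √(0.91·0.93) = 0.60
  Scale C (disc): 0.52 / √(0.67·0.93) = 0.66
  Scale A (conv): 0.59 / √(0.72·0.93) = 0.72
  Scale F (disc): 0.60 / √(0.69·0.93) = 0.75
Smallest convergent = 0.60. Discriminant values: 0.38, 0.17, 0.66, 0.75; count ≥ 0.60 → 2.

2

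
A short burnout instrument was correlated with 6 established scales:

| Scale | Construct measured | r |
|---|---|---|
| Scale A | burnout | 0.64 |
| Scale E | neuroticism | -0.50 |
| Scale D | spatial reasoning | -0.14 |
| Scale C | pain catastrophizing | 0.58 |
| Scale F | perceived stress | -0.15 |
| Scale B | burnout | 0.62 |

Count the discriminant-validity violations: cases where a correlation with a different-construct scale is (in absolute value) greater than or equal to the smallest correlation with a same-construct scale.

Convergent (same construct = burnout): Scale A, Scale B.
Smallest convergent = 0.62. Discriminant |r|: 0.50, 0.14, 0.58, 0.15; count ≥ 0.62 → 0.

0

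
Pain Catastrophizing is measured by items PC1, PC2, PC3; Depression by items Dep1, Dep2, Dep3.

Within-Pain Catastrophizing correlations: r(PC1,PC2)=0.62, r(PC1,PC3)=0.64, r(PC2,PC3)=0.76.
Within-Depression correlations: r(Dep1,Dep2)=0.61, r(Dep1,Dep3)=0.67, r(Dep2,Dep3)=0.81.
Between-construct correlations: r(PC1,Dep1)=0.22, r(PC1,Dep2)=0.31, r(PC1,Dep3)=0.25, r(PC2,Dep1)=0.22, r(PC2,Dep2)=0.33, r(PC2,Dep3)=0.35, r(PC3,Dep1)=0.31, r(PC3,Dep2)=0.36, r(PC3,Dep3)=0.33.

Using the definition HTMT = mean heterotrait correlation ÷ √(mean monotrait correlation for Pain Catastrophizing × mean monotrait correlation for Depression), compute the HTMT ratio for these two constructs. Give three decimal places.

Mean heterotrait r = 2.68/9 = 0.2978.
Mean within-PC = 2.02/3 = 0.6733; mean within-Dep = 2.09/3 = 0.6967.
Geometric mean = √(0.6733 × 0.6967) = 0.6849.
HTMT = 0.2978 / 0.6849 = 0.435.

0.435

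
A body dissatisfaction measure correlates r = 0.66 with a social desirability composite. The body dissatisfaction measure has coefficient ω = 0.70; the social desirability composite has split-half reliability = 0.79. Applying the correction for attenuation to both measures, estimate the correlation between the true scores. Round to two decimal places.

r_true = r_obs / √(r_xx · r_yy) = 0.66 / √(0.70 × 0.79) = 0.66 / √0.5530 = 0.66 / 0.7436 ≈ 0.89.

0.89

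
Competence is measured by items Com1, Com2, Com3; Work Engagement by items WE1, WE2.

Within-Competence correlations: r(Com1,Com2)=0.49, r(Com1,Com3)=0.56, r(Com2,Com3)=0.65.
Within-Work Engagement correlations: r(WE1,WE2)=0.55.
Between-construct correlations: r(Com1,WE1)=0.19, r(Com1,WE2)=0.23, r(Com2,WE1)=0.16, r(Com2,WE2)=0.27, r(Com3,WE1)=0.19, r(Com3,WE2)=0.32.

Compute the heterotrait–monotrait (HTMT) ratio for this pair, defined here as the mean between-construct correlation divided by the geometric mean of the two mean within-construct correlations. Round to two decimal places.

Mean heterotrait r = 1.36/6 = 0.2267.
Mean within-Com = 1.70/3 = 0.5667; mean within-WE = 0.55/1 = 0.5500.
Geometric mean = √(0.5667 × 0.5500) = 0.5583.
HTMT = 0.2267 / 0.5583 = 0.41.

0.41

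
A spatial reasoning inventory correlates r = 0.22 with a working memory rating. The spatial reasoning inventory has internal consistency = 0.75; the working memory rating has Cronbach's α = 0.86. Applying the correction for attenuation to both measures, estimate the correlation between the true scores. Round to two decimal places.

0.27

r_true = r_obs / √(r_xx · r_yy) = 0.22 / √(0.75 × 0.86) = 0.22 / √0.6450 = 0.22 / 0.8031 ≈ 0.27.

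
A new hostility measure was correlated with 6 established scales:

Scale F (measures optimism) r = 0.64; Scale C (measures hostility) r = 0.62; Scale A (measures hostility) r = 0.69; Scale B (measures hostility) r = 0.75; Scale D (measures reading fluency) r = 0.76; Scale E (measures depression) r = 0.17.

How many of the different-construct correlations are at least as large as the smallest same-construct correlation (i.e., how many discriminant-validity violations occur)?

2

Convergent (same construct = hostility): Scale C, Scale A, Scale B.
Smallest convergent = 0.62. Discriminant values: 0.64, 0.76, 0.17; count ≥ 0.62 → 2.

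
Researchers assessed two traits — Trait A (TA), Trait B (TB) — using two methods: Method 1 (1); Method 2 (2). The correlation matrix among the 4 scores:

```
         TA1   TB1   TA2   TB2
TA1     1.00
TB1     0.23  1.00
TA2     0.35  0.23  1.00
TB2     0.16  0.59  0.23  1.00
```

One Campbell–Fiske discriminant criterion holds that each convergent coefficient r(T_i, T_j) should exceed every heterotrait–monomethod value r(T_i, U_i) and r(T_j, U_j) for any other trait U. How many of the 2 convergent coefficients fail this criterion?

Convergent coefficients and their comparison sets:
TA (methods 1·2): 0.35 vs {0.23, 0.23} → pass.
TB (methods 1·2): 0.59 vs {0.23, 0.23} → pass.
0 of 2 fail.

0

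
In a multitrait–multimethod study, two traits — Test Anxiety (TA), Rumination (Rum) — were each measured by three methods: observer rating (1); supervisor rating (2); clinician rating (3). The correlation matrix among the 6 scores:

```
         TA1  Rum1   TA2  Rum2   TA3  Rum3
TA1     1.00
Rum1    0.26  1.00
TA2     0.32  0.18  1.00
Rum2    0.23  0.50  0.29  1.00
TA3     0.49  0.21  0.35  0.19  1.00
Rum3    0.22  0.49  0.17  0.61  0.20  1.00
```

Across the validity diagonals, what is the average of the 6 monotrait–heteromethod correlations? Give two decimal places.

Convergent values: 0.32, 0.49, 0.35, 0.50, 0.49, 0.61; mean = 2.76/6 = 0.46.

0.46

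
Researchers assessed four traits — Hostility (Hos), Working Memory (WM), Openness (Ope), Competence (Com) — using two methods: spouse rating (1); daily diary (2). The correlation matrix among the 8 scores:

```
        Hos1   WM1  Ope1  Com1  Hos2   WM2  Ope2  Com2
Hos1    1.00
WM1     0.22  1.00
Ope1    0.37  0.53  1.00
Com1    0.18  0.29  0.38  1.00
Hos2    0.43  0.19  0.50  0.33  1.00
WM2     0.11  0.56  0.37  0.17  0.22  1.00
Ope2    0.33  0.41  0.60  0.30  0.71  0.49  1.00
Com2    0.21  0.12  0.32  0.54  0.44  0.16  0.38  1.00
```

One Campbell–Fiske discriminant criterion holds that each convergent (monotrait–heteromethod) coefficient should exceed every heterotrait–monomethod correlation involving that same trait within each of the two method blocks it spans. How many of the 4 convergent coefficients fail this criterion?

2

Each convergent coefficient versus the relevant comparison correlations:
Hos (methods 1·2): 0.43 vs {0.22, 0.22, 0.37, 0.71, 0.18, 0.44} → fail.
WM (methods 1·2): 0.56 vs {0.22, 0.22, 0.53, 0.49, 0.29, 0.16} → pass.
Ope (methods 1·2): 0.60 vs {0.37, 0.71, 0.53, 0.49, 0.38, 0.38} → fail.
Com (methods 1·2): 0.54 vs {0.18, 0.44, 0.29, 0.16, 0.38, 0.38} → pass.
2 of 4 fail.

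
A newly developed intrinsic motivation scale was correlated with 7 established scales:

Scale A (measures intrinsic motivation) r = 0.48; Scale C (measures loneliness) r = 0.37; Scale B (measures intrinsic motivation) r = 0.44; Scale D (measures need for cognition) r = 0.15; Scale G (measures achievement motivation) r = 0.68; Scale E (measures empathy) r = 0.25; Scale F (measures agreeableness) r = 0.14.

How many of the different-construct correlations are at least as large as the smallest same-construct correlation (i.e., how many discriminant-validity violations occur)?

1

Convergent (same construct = intrinsic motivation): Scale A, Scale B.
Smallest convergent = 0.44. Discriminant values: 0.37, 0.15, 0.68, 0.25, 0.14; count ≥ 0.44 → 1.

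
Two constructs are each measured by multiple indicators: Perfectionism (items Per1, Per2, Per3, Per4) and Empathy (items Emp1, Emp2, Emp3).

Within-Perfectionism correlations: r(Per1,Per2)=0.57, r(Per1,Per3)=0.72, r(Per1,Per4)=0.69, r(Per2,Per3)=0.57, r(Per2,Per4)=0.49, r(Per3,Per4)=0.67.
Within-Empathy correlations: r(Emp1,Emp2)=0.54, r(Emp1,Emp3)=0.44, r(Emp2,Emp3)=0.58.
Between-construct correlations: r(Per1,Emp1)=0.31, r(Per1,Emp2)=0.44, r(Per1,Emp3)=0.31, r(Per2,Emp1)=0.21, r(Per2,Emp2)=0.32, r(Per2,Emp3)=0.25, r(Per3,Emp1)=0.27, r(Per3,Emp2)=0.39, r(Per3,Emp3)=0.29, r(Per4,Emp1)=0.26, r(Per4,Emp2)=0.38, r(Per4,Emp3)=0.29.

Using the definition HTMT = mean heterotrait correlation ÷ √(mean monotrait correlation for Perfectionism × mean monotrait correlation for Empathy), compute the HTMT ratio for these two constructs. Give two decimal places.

0.55

Between-construct mean = 3.72/12 = 0.3100.
Mean within-Per = 3.71/6 = 0.6183; mean within-Emp = 1.56/3 = 0.5200.
Geometric mean = √(0.6183 × 0.5200) = 0.5670.
HTMT = 0.3100 / 0.5670 = 0.55.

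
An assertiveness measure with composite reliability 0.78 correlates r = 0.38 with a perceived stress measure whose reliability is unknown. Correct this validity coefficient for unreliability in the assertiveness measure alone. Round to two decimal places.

Single correction: r_c = r_obs / √r_xx = 0.38 / √0.78 = 0.38 / 0.8832 ≈ 0.43.

0.43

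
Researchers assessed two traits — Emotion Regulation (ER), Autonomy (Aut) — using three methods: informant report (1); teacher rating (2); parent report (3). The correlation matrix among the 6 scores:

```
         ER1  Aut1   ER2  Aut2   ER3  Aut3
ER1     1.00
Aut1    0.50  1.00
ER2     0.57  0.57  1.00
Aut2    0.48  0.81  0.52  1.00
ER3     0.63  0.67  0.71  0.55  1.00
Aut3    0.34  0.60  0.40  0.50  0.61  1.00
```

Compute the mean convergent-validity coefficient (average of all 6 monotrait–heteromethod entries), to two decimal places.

0.64

Convergent values: 0.57, 0.63, 0.71, 0.81, 0.60, 0.50; mean = 3.82/6 = 0.64.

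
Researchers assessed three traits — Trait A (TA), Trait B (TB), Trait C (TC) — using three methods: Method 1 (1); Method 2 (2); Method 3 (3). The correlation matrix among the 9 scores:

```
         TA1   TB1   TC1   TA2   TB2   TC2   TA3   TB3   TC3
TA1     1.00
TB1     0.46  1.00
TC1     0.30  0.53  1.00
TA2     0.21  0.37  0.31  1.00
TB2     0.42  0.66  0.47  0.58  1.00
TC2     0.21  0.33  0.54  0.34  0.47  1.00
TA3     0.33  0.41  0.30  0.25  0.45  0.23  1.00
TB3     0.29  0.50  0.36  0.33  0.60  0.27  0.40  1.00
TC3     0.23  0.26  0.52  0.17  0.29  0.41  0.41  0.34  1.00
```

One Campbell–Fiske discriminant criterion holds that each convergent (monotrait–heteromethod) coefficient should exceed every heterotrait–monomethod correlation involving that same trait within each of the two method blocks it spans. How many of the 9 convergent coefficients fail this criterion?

6

Convergent coefficients and their comparison sets:
TA (methods 1·2): 0.21 vs {0.46, 0.58, 0.30, 0.34} → fail.
TA (methods 1·3): 0.33 vs {0.46, 0.40, 0.30, 0.41} → fail.
TA (methods 2·3): 0.25 vs {0.58, 0.40, 0.34, 0.41} → fail.
TB (methods 1·2): 0.66 vs {0.46, 0.58, 0.53, 0.47} → pass.
TB (methods 1·3): 0.50 vs {0.46, 0.40, 0.53, 0.34} → fail.
TB (methods 2·3): 0.60 vs {0.58, 0.40, 0.47, 0.34} → pass.
TC (methods 1·2): 0.54 vs {0.30, 0.34, 0.53, 0.47} → pass.
TC (methods 1·3): 0.52 vs {0.30, 0.41, 0.53, 0.34} → fail.
TC (methods 2·3): 0.41 vs {0.34, 0.41, 0.47, 0.34} → fail.
6 of 9 fail.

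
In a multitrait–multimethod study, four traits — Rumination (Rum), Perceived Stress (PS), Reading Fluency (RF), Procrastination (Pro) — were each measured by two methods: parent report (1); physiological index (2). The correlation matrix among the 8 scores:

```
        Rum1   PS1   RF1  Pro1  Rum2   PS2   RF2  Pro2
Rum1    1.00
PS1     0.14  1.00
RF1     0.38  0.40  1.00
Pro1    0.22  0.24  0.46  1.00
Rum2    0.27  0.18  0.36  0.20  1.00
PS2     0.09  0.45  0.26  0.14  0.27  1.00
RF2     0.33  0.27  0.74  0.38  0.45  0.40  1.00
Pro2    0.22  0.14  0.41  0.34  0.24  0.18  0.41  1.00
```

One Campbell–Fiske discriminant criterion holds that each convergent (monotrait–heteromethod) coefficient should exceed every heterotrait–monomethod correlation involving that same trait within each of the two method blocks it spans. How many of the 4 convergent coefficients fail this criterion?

2

Each convergent coefficient versus the relevant comparison correlations:
Rum (methods 1·2): 0.27 vs {0.14, 0.27, 0.38, 0.45, 0.22, 0.24} → fail.
PS (methods 1·2): 0.45 vs {0.14, 0.27, 0.40, 0.40, 0.24, 0.18} → pass.
RF (methods 1·2): 0.74 vs {0.38, 0.45, 0.40, 0.40, 0.46, 0.41} → pass.
Pro (methods 1·2): 0.34 vs {0.22, 0.24, 0.24, 0.18, 0.46, 0.41} → fail.
2 of 4 fail.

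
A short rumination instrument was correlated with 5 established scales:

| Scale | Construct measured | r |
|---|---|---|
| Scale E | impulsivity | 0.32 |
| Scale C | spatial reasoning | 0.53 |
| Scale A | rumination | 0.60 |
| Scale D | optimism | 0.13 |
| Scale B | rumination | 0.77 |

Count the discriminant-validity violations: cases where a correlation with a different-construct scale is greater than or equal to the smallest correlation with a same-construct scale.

Convergent (same construct = rumination): Scale A, Scale B.
Smallest convergent = 0.60. Discriminant values: 0.32, 0.53, 0.13; count ≥ 0.60 → 0.

0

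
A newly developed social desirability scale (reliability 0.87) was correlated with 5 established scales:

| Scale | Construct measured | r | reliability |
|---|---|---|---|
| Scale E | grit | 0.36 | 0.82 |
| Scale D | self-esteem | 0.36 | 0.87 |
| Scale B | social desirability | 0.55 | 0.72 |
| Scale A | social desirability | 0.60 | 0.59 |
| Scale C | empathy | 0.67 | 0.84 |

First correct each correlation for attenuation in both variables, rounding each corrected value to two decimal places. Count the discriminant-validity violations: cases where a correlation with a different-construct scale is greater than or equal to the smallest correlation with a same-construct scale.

Disattenuated r (r / √(r_scale · r_new)):
  Scale E (disc): 0.36 / √(0.82·0.87) = 0.43
  Scale D (disc): 0.36 / √(0.87·0.87) = 0.41
  Scale B (conv): 0.55 / √(0.72·0.87) = 0.69
  Scale A (conv): 0.60 / √(0.59·0.87) = 0.84
  Scale C (disc): 0.67 / √(0.84·0.87) = 0.78
Smallest convergent = 0.69. Discriminant values: 0.43, 0.41, 0.78; count ≥ 0.69 → 1.

1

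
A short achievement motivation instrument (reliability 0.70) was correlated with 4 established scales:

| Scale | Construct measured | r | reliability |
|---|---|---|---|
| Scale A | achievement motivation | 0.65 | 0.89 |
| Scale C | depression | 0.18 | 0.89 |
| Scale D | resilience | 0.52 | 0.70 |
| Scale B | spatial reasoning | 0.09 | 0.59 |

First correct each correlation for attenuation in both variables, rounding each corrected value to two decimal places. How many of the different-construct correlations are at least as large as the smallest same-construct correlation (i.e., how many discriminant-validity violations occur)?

Disattenuated r (r / √(r_scale · r_new)):
  Scale A (conv): 0.65 / √(0.89·0.70) = 0.82
  Scale C (disc): 0.18 / √(0.89·0.70) = 0.23
  Scale D (disc): 0.52 / √(0.70·0.70) = 0.74
  Scale B (disc): 0.09 / √(0.59·0.70) = 0.14
Smallest convergent = 0.82. Discriminant values: 0.23, 0.74, 0.14; count ≥ 0.82 → 0.

0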